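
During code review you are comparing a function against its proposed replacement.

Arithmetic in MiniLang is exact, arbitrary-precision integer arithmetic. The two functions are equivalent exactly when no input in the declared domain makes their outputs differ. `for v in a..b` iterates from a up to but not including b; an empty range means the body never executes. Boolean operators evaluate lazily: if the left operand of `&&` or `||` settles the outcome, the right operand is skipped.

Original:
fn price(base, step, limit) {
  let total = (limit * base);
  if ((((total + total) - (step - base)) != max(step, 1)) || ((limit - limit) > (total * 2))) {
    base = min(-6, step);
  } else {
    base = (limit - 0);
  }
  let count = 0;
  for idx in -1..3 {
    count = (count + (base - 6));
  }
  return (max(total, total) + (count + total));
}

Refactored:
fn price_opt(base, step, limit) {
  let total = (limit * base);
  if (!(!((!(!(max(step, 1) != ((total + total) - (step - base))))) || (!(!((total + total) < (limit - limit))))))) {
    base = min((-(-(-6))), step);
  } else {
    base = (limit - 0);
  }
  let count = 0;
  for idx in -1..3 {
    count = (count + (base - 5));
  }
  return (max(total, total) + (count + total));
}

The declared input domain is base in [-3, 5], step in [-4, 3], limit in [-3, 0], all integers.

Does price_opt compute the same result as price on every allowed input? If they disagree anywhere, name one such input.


At base=-3, step=-4, limit=-3: price gives -30, price_opt gives -26.
verdict: not equivalent; witness: base=-3, step=-4, limit=-3


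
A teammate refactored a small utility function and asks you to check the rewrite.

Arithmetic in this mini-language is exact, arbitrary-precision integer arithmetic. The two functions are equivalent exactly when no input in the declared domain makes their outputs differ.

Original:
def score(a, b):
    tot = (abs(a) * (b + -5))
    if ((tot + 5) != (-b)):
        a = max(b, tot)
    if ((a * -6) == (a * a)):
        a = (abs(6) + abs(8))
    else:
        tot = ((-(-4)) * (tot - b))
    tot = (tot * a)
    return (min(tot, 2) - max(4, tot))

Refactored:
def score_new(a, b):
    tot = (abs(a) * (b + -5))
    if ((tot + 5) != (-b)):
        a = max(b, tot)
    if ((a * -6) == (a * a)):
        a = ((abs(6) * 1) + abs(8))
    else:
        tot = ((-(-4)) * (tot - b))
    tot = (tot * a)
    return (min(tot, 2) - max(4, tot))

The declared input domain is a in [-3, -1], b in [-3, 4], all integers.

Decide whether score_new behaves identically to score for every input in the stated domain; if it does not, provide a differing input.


Comparing the listings, the differences include: constant usage differs; also arithmetic usage differs.
Tracing a=-2, b=2: score: tot = -6; ((tot + 5) != (-b)) -> true; a = 2; ((a * -6) == (a * a)) -> false; tot = -32; tot = -64; return -68 | score_new: tot = -6; ((tot + 5) != (-b)) -> true; a = 2; ((a * -6) == (a * a)) -> false; tot = -32; tot = -64; return -68 — matching result -68.
Checked all 24 inputs in the declared domain: the outputs agree on every one.
verdict: equivalent


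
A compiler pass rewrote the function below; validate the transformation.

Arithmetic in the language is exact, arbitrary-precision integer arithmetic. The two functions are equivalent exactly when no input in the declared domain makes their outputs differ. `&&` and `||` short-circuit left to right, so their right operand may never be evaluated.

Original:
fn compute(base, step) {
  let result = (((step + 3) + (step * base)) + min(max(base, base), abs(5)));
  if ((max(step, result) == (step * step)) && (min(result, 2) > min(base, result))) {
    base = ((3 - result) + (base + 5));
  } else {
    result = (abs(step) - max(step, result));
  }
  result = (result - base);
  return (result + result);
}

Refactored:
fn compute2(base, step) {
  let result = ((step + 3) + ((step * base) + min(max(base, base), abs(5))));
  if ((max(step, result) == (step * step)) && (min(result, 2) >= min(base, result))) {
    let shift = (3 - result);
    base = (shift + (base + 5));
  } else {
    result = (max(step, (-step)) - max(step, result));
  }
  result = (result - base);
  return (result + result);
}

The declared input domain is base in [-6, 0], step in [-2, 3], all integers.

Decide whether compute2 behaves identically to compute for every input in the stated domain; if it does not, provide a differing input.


The rewrite breaks on base=-6, step=1, where the results are 12 and -36.
compute: result := -8 | ((max(step, result) == (step * step)) && (min(result, 2) > min(base, result))): false | result := 0 | result := 6 | result 12
compute2: result := -8 | ((max(step, result) == (step * step)) && (min(result, 2) >= min(base, result))): true | shift := 11 | base := 10 | result := -18 | result -36
verdict: not equivalent; witness: base=-6, step=1


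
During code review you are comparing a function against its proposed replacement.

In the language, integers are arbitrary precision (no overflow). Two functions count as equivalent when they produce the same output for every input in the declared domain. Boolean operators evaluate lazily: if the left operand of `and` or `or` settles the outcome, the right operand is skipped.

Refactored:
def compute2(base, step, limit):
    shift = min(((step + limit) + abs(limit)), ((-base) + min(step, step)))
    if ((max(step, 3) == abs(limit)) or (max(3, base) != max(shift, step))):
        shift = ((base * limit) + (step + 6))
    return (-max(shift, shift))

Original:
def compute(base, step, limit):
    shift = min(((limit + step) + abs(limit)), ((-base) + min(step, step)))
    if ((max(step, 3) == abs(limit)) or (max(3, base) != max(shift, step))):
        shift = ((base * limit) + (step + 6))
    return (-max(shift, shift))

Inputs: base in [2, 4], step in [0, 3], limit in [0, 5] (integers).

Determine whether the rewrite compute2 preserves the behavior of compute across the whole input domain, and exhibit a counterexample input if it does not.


This is a faithful refactor — same computation, different form, but the computed results match everywhere.
Tracing base=2, step=2, limit=0: compute: shift=0, then ((max(step, 3) == abs(limit)) or (max(3, base) != max(shift, step))) is true, then shift=8, then returns -8 | compute2: shift=0, then ((max(step, 3) == abs(limit)) or (max(3, base) != max(shift, step))) is true, then shift=8, then returns -8 — matching result -8.
Checked all 72 inputs in the declared domain: the outputs agree on every one.
verdict: equivalent


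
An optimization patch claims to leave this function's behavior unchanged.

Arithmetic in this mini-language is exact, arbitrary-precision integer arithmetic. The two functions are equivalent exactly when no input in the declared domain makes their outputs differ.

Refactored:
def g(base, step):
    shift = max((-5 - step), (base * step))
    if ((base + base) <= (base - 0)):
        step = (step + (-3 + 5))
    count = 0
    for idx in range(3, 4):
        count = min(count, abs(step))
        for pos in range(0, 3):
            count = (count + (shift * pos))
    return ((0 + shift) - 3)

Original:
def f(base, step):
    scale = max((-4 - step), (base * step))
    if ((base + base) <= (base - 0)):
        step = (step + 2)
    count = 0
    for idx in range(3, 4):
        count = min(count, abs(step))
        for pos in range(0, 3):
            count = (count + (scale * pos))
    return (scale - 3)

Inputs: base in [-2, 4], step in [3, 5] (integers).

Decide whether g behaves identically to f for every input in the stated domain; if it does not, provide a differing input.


There is a counterexample at base=-2, step=5: -12 on one side, -13 on the other.
f: scale becomes -9; next ((base + base) <= (base - 0)) evaluates to true; next step becomes 7; next count becomes 0; next at idx=3:; next count becomes 0; next at pos=0:; next count becomes 0; next at pos=1:; next count becomes -9; next at pos=2:; next count becomes -27; next final value -12
g: shift becomes -10; next ((base + base) <= (base - 0)) evaluates to true; next step becomes 7; next count becomes 0; next at idx=3:; next count becomes 0; next at pos=0:; next count becomes 0; next at pos=1:; next count becomes -10; next at pos=2:; next count becomes -30; next final value -13
verdict: not equivalent; witness: base=-2, step=5


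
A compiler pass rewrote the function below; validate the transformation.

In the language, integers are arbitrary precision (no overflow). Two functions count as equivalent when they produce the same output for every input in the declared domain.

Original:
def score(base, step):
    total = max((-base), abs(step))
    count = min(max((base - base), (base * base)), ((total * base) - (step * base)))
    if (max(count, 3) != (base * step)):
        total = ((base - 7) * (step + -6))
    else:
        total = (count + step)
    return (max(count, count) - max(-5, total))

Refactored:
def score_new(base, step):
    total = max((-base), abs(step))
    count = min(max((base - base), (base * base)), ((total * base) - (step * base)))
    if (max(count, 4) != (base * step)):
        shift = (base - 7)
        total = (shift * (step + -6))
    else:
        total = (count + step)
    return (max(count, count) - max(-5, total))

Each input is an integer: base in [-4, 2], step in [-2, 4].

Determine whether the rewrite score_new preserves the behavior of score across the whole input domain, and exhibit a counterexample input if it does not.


The rewrite breaks on base=-4, step=-1, where the results are -97 and -15.
score: total becomes 4; next count becomes -20; next (max(count, 3) != (base * step)) evaluates to true; next total becomes 77; next final value -97
score_new: total becomes 4; next count becomes -20; next (max(count, 4) != (base * step)) evaluates to false; next total becomes -21; next final value -15
verdict: not equivalent; witness: base=-4, step=-1


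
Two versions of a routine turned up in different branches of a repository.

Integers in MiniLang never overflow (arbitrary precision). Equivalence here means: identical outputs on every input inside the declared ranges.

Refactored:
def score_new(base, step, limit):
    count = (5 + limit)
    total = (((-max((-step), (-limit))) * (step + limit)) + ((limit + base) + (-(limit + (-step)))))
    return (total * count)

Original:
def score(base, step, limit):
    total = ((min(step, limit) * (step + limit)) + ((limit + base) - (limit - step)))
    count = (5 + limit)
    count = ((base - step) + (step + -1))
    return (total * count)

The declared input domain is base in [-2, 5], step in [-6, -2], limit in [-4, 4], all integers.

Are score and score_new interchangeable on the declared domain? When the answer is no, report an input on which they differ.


On input base=-2, step=-6, limit=-4, score returns -156 while score_new returns 52.
verdict: not equivalent; witness: base=-2, step=-6, limit=-4


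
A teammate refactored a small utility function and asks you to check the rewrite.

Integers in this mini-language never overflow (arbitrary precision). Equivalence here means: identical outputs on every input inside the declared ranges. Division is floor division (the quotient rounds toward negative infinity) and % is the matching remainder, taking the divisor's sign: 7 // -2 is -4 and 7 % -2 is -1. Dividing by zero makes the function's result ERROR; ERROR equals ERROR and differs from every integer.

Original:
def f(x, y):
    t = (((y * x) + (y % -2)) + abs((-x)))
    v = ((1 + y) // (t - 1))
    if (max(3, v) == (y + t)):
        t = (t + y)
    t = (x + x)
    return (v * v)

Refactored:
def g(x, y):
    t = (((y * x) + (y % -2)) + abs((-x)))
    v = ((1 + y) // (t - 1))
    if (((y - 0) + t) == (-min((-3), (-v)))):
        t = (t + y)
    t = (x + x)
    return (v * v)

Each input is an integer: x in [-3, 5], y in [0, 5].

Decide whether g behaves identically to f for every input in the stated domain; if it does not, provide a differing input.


The two are interchangeable: min/max/abs usage differs; also arithmetic usage differs; also constant usage differs, and every declared input agrees.
One worked example (x=0, y=0) — f: t = 0; v = -1; (max(3, v) == (y + t)) -> false; t = 0; return 1; g: t = 0; v = -1; (((y - 0) + t) == (-min((-3), (-v)))) -> false; t = 0; return 1; agreement on 1.
Across all 54 domain points the two functions coincide.
verdict: equivalent


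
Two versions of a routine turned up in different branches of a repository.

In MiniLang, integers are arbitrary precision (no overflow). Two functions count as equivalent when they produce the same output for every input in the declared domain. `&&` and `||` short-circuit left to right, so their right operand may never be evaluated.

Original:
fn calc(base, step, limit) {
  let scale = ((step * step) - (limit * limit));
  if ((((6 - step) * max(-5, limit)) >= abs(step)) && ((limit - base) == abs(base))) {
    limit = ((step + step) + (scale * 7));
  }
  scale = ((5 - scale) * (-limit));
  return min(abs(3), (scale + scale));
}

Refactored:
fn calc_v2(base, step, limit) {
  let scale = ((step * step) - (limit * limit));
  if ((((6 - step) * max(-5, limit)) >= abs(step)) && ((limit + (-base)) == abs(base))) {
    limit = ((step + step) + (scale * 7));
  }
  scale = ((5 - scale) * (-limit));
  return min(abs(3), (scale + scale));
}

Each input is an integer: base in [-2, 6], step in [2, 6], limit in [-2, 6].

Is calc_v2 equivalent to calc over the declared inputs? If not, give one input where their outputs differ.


The two versions differ — the changes include arithmetic usage differs.
Spot check at base=4, step=4, limit=3 — calc: scale=7, then ((((6 - step) * max(-5, limit)) >= abs(step)) && ((limit - base) == abs(base))) is false, then scale=6, then returns 3. calc_v2: scale=7, then ((((6 - step) * max(-5, limit)) >= abs(step)) && ((limit + (-base)) == abs(base))) is false, then scale=6, then returns 3. Both give 3.
Sweeping the whole domain (405 inputs) finds no disagreement.
verdict: equivalent


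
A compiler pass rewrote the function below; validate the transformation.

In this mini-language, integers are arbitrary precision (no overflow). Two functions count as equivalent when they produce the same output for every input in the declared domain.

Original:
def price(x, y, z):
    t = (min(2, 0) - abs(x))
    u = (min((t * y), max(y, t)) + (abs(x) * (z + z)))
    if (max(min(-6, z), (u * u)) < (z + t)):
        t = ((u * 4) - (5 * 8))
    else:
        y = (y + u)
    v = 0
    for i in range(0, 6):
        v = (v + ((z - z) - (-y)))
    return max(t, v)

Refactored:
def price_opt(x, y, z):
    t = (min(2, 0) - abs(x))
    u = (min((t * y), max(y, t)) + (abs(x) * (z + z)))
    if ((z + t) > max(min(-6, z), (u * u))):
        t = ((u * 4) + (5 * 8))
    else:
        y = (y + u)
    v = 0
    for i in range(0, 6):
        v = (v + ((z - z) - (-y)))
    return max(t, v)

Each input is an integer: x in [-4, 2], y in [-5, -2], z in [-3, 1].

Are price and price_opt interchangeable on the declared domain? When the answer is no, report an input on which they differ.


Take x=0, y=-5, z=1.
price: t := 0 | u := 0 | (max(min(-6, z), (u * u)) < (z + t)): true | t := -40 | v := 0 | iter i=0: | v := -5 | iter i=1: | v := -10 | iter i=2: | v := -15 | iter i=3: | v := -20 | iter i=4: | v := -25 | iter i=5: | v := -30 | result -30
price_opt: t := 0 | u := 0 | ((z + t) > max(min(-6, z), (u * u))): true | t := 40 | v := 0 | iter i=0: | v := -5 | iter i=1: | v := -10 | iter i=2: | v := -15 | iter i=3: | v := -20 | iter i=4: | v := -25 | iter i=5: | v := -30 | result 40
-30 != 40, so the rewrite changes behavior.
verdict: not equivalent; witness: x=0, y=-5, z=1


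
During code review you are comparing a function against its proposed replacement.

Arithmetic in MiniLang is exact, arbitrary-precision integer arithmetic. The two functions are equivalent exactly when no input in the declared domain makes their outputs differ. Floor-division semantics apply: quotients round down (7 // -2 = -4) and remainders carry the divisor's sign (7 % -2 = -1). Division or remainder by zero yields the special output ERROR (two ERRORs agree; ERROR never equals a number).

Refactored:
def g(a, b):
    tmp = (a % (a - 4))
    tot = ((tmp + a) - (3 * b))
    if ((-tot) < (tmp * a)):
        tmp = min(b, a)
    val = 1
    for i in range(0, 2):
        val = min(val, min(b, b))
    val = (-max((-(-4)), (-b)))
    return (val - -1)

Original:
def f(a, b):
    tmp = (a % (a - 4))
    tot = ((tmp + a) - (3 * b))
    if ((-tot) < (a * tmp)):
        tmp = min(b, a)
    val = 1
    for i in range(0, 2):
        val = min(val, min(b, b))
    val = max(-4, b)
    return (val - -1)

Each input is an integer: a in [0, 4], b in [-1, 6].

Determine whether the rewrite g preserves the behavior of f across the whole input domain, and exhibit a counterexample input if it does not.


Evaluate both at a=0, b=-1.
f: tmp becomes 0; next tot becomes 3; next ((-tot) < (a * tmp)) evaluates to true; next tmp becomes -1; next val becomes 1; next at i=0:; next val becomes -1; next at i=1:; next val becomes -1; next val becomes -1; next final value 0
g: tmp becomes 0; next tot becomes 3; next ((-tot) < (tmp * a)) evaluates to true; next tmp becomes -1; next val becomes 1; next at i=0:; next val becomes -1; next at i=1:; next val becomes -1; next val becomes -4; next final value -3
0 vs -3 — the two versions disagree here.
verdict: not equivalent; witness: a=0, b=-1


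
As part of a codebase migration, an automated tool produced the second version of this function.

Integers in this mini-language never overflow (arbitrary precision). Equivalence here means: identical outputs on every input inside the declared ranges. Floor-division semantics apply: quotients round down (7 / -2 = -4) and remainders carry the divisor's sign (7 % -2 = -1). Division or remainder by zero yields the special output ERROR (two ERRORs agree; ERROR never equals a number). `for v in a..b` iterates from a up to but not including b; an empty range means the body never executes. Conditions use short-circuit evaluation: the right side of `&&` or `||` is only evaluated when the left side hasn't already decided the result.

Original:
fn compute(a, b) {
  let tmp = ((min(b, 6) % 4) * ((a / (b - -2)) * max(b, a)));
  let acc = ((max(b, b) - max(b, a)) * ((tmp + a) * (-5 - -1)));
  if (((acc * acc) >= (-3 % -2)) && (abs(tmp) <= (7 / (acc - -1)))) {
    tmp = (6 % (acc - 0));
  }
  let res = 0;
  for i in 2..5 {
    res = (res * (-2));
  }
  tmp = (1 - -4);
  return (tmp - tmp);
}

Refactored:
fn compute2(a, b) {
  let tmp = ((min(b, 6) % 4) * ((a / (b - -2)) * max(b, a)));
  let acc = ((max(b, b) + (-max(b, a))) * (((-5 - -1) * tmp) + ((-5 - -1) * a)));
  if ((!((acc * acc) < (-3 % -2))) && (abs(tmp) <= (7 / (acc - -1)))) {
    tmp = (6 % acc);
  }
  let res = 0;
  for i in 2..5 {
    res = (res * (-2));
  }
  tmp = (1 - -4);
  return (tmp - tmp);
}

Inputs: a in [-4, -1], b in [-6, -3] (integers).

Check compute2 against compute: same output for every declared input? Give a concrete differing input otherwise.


Differences: arithmetic usage differs; also constant usage differs; also boolean connective usage differs; also comparison usage differs — yet all 16 inputs agree.
verdict: equivalent


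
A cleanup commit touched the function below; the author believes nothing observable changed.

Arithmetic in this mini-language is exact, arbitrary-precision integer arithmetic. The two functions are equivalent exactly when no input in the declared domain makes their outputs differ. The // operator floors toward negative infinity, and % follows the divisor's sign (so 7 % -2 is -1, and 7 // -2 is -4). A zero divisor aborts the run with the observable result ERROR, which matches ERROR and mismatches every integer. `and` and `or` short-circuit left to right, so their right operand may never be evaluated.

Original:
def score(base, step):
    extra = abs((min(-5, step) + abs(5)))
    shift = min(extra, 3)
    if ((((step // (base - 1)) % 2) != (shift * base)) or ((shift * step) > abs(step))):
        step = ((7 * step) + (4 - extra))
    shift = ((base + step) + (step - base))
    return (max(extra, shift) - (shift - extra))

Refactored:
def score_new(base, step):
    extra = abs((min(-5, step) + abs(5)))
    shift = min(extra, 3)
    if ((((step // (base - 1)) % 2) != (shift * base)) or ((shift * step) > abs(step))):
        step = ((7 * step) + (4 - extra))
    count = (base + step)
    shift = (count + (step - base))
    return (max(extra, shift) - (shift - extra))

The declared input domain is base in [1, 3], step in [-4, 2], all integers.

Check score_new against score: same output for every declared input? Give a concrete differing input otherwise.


Equivalent — the differences include statement counts differ, and local variable names differ, yet no declared input distinguishes the two.
One worked example (base=3, step=-3) — score: extra becomes 0; next shift becomes 0; next ((((step // (base - 1)) % 2) != (shift * base)) or ((shift * step) > abs(step))) evaluates to false; next shift becomes -6; next final value 6; score_new: extra becomes 0; next shift becomes 0; next ((((step // (base - 1)) % 2) != (shift * base)) or ((shift * step) > abs(step))) evaluates to false; next count becomes 0; next shift becomes -6; next final value 6; agreement on 6.
Sweeping the whole domain (21 inputs) finds no disagreement.
verdict: equivalent


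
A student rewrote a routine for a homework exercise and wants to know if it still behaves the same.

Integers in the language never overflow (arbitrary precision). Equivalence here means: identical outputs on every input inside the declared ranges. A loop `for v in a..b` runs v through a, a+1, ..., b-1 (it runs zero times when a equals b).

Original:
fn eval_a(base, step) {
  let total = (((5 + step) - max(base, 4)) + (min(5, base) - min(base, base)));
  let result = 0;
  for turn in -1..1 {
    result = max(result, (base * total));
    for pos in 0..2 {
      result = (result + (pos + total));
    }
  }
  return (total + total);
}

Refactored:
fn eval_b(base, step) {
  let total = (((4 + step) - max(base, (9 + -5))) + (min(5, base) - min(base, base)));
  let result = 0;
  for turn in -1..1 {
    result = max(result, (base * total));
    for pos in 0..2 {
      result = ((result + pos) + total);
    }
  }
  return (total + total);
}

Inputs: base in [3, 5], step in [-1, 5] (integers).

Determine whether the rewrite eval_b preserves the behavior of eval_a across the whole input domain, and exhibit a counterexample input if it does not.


base=3, step=-1 yields 0 from eval_a but -2 from eval_b.
verdict: not equivalent; witness: base=3, step=-1


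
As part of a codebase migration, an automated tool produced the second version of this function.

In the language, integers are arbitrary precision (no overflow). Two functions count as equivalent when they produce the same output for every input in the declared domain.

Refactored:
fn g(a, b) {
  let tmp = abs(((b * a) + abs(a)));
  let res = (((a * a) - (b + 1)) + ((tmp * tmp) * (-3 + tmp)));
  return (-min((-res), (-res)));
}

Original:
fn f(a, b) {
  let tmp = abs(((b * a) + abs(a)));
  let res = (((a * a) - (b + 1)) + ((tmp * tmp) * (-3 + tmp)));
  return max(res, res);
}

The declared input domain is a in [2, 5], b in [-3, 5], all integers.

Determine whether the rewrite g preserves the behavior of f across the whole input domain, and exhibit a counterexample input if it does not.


Differences: min/max/abs usage differs — yet all 36 inputs agree.
verdict: equivalent


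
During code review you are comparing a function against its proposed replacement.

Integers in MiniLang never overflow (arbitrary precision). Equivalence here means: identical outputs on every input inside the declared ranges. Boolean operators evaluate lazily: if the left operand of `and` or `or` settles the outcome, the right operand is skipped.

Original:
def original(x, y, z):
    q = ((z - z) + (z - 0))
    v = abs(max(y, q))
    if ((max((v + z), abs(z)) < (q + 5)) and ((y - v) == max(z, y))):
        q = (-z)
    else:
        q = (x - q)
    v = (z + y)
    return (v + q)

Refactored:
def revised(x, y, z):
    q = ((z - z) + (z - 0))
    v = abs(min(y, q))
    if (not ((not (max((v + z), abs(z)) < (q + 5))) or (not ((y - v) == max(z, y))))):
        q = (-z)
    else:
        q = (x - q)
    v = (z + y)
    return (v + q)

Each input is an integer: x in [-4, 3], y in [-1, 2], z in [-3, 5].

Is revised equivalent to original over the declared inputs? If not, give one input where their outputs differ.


x=-4, y=0, z=-2 yields 0 from original but -4 from revised.
verdict: not equivalent; witness: x=-4, y=0, z=-2


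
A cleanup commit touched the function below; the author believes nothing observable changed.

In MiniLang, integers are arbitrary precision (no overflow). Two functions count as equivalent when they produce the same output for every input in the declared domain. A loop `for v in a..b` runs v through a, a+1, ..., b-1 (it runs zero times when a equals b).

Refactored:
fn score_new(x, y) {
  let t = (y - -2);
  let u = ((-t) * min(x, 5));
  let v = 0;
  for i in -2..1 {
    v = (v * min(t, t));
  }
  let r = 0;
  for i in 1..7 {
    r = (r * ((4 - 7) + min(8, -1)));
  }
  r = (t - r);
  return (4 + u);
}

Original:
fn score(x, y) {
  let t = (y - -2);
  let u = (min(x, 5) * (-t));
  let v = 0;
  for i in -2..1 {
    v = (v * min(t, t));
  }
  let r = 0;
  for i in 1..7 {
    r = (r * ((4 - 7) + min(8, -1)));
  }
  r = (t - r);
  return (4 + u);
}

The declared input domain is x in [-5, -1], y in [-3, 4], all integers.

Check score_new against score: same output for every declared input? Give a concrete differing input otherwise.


Changes here: same computation, different form; the full 40-point sweep finds no disagreement.
verdict: equivalent


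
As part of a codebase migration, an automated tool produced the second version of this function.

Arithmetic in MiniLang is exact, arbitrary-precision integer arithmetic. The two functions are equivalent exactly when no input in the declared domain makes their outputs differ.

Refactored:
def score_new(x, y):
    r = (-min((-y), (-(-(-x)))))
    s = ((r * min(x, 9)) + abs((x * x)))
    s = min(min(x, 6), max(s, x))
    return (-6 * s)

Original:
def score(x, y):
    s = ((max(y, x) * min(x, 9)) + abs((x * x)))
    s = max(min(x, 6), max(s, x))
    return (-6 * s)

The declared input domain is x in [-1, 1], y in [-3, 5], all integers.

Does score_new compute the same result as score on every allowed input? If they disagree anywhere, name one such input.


Not equivalent: x=-1, y=-3 separates them (-12 vs 6).
score: s := 2 | s := 2 | result -12
score_new: r := -1 | s := 2 | s := -1 | result 6
verdict: not equivalent; witness: x=-1, y=-3


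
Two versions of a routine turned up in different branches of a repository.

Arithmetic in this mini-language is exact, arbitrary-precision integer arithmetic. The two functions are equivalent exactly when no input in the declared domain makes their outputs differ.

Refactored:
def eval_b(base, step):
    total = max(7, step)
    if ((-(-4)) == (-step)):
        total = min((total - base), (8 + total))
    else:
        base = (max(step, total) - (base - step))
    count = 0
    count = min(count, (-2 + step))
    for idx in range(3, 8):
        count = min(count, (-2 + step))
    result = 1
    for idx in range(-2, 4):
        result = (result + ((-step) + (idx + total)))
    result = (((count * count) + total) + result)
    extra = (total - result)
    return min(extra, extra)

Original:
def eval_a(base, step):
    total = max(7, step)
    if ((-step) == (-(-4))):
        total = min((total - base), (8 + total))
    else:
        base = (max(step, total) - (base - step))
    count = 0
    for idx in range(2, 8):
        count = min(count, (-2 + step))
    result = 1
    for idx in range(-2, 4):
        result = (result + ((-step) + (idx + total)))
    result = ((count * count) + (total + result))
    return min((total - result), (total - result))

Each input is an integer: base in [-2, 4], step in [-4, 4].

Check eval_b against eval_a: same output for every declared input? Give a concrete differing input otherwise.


The two versions differ — the changes include constant usage differs, plus loop structure differs, plus min/max/abs usage differs, plus arithmetic usage differs, plus statement counts differ, plus local variable names differ.
As a probe, take base=2, step=0: eval_a runs total becomes 7; next ((-step) == (-(-4))) evaluates to false; next base becomes 5; next count becomes 0; next at idx=2:; next count becomes -2; next at idx=3:; next count becomes -2; next at idx=4:; next count becomes -2; next at idx=5:; next count becomes -2; next at idx=6:; next count becomes -2; next at idx=7:; next count becomes -2; next result becomes 1; next at idx=-2:; next result becomes 6; next at idx=-1:; next result becomes 12; next at idx=0:; next result becomes 19; next at idx=1:; next result becomes 27; next at idx=2:; next result becomes 36; next at idx=3:; next result becomes 46; next result becomes 57; next final value -50; eval_b runs total becomes 7; next ((-(-4)) == (-step)) evaluates to false; next base becomes 5; next count becomes 0; next count becomes -2; next at idx=3:; next count becomes -2; next at idx=4:; next count becomes -2; next at idx=5:; next count becomes -2; next at idx=6:; next count becomes -2; next at idx=7:; next count becomes -2; next result becomes 1; next at idx=-2:; next result becomes 6; next at idx=-1:; next result becomes 12; next at idx=0:; next result becomes 19; next at idx=1:; next result becomes 27; next at idx=2:; next result becomes 36; next at idx=3:; next result becomes 46; next result becomes 57; next extra becomes -50; next final value -50; both end at -50.
Checked all 63 inputs in the declared domain: the outputs agree on every one.
verdict: equivalent


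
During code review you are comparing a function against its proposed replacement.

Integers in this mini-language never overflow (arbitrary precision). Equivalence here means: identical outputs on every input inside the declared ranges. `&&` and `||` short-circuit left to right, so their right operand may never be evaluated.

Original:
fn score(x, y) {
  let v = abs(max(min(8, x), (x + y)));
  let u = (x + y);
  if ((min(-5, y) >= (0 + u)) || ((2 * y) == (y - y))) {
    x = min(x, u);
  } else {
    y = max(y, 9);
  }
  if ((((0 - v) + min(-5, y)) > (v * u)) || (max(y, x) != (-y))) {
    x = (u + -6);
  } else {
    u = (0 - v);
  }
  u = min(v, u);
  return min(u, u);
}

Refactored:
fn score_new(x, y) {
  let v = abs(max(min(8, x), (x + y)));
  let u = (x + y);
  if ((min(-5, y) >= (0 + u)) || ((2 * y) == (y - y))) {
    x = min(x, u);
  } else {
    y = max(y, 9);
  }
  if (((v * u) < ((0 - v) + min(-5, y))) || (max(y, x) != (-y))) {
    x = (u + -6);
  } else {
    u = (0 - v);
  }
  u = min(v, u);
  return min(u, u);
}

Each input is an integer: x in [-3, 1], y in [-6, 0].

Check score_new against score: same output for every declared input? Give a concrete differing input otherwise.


The two are interchangeable: comparison usage differs, and every declared input agrees.
Tracing x=-1, y=0: score: v = 1; u = -1; ((min(-5, y) >= (0 + u)) || ((2 * y) == (y - y))) -> true; x = -1; ((((0 - v) + min(-5, y)) > (v * u)) || (max(y, x) != (-y))) -> false; u = -1; u = -1; return -1 | score_new: v = 1; u = -1; ((min(-5, y) >= (0 + u)) || ((2 * y) == (y - y))) -> true; x = -1; (((v * u) < ((0 - v) + min(-5, y))) || (max(y, x) != (-y))) -> false; u = -1; u = -1; return -1 — matching result -1.
Sweeping the whole domain (35 inputs) finds no disagreement.
verdict: equivalent


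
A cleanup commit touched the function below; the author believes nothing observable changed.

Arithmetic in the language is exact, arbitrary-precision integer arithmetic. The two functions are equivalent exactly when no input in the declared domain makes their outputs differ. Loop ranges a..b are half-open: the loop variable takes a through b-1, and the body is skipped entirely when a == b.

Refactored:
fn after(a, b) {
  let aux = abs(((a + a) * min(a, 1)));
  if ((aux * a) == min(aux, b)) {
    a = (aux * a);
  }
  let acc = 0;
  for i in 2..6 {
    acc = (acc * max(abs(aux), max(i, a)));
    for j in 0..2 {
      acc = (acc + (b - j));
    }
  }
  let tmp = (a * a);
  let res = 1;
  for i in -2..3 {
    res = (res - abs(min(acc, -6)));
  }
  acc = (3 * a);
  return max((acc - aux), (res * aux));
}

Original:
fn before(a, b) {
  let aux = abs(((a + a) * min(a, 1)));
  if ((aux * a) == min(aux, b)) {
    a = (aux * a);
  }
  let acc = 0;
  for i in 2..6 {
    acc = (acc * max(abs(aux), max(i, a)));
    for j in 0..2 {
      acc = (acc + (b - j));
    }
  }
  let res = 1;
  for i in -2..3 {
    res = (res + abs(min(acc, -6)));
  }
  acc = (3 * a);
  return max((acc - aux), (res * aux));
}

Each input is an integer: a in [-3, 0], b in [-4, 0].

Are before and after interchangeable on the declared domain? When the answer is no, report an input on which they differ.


Input a=-3, b=-4: 5001768 from before versus -27 from after.
verdict: not equivalent; witness: a=-3, b=-4


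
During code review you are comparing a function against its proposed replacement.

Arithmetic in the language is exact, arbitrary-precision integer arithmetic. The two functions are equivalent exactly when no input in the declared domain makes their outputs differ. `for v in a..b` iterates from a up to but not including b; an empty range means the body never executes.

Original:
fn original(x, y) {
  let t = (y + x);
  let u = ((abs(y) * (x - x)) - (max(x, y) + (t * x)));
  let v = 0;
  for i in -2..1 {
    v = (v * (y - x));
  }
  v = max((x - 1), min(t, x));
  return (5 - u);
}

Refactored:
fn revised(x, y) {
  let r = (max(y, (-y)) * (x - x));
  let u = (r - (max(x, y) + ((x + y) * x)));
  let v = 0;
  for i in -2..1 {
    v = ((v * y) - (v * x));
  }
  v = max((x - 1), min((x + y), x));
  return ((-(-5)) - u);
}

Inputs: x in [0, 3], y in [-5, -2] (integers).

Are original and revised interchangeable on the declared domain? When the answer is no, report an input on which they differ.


This is a faithful refactor — min/max/abs usage differs, plus local variable names differ, plus arithmetic usage differs, but the computed results match everywhere.
One worked example (x=0, y=-5) — original: t := -5 | u := 0 | v := 0 | iter i=-2: | v := 0 | iter i=-1: | v := 0 | iter i=0: | v := 0 | v := -1 | result 5; revised: r := 0 | u := 0 | v := 0 | iter i=-2: | v := 0 | iter i=-1: | v := 0 | iter i=0: | v := 0 | v := -1 | result 5; agreement on 5.
An exhaustive pass over the 16 declared inputs shows identical outputs.
verdict: equivalent


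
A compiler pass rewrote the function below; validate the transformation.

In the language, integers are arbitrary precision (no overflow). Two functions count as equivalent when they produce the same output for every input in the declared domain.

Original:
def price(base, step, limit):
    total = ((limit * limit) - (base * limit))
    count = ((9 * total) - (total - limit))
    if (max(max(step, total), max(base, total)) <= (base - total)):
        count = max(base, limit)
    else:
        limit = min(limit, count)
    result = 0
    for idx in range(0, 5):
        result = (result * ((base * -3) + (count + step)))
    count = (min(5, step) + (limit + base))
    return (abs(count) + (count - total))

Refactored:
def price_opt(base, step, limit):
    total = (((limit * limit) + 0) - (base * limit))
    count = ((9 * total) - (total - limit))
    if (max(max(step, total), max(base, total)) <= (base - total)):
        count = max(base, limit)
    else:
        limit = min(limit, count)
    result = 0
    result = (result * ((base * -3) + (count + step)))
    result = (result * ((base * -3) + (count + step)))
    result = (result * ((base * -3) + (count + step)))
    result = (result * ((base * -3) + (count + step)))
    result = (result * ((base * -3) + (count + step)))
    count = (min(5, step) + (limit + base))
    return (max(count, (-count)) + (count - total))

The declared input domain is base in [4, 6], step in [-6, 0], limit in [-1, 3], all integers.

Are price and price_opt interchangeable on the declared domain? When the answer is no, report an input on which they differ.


The two versions differ — the changes include loop structure differs; and min/max/abs usage differs; and local variable names differ; and constant usage differs; and arithmetic usage differs; and statement counts differ.
Spot check at base=6, step=-2, limit=0 — price: total becomes 0; next count becomes 0; next (max(max(step, total), max(base, total)) <= (base - total)) evaluates to true; next count becomes 6; next result becomes 0; next at idx=0:; next result becomes 0; next at idx=1:; next result becomes 0; next at idx=2:; next result becomes 0; next at idx=3:; next result becomes 0; next at idx=4:; next result becomes 0; next count becomes 4; next final value 8. price_opt: total becomes 0; next count becomes 0; next (max(max(step, total), max(base, total)) <= (base - total)) evaluates to true; next count becomes 6; next result becomes 0; next result becomes 0; next result becomes 0; next result becomes 0; next result becomes 0; next result becomes 0; next count becomes 4; next final value 8. Both give 8.
Every one of the 105 inputs gives matching results.
verdict: equivalent


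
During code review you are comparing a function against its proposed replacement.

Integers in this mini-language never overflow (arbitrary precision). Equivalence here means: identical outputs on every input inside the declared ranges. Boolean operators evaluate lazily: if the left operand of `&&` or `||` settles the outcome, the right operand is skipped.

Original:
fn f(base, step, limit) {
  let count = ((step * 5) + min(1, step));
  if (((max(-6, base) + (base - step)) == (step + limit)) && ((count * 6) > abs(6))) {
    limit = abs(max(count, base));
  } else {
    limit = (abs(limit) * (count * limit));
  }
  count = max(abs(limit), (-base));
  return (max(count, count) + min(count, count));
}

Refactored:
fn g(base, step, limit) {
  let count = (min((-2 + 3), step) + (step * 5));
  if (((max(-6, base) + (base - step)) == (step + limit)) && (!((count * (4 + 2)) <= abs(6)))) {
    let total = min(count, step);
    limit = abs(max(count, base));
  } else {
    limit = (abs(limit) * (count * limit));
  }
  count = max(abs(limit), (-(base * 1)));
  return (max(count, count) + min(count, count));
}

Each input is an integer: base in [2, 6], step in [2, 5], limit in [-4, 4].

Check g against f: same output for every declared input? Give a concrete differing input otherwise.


Comparing the listings, the differences include: statement counts differ; and local variable names differ; and min/max/abs usage differs; and comparison usage differs; and boolean connective usage differs; and arithmetic usage differs; and constant usage differs.
Tracing base=6, step=2, limit=-2: f: count=11, then (((max(-6, base) + (base - step)) == (step + limit)) && ((count * 6) > abs(6))) is false, then limit=-44, then count=44, then returns 88 | g: count=11, then (((max(-6, base) + (base - step)) == (step + limit)) && (!((count * (4 + 2)) <= abs(6)))) is false, then limit=-44, then count=44, then returns 88 — matching result 88.
Across all 180 domain points the two functions coincide.
verdict: equivalent


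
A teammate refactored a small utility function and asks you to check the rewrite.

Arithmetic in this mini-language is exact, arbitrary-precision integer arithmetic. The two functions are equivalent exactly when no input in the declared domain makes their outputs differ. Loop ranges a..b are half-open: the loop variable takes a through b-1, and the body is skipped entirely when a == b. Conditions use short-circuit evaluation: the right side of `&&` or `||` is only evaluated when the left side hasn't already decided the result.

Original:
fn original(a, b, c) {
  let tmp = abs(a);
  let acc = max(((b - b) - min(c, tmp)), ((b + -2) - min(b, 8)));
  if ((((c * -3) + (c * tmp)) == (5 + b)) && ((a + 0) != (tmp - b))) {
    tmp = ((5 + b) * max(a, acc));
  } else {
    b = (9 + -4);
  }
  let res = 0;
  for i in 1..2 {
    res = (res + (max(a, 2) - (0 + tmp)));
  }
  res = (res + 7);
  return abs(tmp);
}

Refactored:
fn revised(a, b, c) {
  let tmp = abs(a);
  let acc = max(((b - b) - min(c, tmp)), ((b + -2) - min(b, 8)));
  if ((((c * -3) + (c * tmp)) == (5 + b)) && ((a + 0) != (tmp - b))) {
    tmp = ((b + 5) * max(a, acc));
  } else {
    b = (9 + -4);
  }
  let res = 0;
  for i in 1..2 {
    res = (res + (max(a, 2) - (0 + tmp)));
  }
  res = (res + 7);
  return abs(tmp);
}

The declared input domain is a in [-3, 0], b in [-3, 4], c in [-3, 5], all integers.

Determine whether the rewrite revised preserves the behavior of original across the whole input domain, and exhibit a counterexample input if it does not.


Changes here: same computation, different form; the full 288-point sweep finds no disagreement.
verdict: equivalent
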